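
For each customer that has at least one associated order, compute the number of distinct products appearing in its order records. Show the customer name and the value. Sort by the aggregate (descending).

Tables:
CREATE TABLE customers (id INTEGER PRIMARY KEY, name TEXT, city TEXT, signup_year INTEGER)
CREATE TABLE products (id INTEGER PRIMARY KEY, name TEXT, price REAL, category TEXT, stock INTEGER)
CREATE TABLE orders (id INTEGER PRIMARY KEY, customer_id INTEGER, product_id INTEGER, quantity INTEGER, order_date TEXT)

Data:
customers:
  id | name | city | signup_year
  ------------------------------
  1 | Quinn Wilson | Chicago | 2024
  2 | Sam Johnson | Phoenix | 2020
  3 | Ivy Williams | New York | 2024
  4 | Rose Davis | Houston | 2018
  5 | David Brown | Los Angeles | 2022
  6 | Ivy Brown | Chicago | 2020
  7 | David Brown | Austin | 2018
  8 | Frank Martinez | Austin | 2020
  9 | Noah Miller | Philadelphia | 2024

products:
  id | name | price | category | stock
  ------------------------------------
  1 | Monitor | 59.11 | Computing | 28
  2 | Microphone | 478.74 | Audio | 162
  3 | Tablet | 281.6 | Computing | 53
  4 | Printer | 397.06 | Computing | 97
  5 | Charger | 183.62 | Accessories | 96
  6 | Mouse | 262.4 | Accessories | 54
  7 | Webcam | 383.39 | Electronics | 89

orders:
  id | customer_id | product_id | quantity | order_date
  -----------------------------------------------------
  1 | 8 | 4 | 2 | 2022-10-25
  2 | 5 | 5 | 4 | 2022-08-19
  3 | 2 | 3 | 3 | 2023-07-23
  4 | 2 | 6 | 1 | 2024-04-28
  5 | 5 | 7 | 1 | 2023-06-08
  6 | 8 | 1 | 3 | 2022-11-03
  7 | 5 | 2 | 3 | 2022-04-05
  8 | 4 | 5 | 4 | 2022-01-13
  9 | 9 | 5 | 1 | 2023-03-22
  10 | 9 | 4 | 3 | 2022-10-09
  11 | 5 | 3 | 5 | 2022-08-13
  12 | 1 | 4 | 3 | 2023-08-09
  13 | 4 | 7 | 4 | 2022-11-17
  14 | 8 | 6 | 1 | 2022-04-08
SELECT p.name, COUNT(DISTINCT c.product_id) AS distinct_product_count FROM orders c JOIN customers p ON c.customer_id = p.id GROUP BY p.id, p.name ORDER BY distinct_product_count DESC

Execution result:
name | distinct_product_count
David Brown | 4
Frank Martinez | 3
Sam Johnson | 2
Rose Davis | 2
Noah Miller | 2
Quinn Wilson | 1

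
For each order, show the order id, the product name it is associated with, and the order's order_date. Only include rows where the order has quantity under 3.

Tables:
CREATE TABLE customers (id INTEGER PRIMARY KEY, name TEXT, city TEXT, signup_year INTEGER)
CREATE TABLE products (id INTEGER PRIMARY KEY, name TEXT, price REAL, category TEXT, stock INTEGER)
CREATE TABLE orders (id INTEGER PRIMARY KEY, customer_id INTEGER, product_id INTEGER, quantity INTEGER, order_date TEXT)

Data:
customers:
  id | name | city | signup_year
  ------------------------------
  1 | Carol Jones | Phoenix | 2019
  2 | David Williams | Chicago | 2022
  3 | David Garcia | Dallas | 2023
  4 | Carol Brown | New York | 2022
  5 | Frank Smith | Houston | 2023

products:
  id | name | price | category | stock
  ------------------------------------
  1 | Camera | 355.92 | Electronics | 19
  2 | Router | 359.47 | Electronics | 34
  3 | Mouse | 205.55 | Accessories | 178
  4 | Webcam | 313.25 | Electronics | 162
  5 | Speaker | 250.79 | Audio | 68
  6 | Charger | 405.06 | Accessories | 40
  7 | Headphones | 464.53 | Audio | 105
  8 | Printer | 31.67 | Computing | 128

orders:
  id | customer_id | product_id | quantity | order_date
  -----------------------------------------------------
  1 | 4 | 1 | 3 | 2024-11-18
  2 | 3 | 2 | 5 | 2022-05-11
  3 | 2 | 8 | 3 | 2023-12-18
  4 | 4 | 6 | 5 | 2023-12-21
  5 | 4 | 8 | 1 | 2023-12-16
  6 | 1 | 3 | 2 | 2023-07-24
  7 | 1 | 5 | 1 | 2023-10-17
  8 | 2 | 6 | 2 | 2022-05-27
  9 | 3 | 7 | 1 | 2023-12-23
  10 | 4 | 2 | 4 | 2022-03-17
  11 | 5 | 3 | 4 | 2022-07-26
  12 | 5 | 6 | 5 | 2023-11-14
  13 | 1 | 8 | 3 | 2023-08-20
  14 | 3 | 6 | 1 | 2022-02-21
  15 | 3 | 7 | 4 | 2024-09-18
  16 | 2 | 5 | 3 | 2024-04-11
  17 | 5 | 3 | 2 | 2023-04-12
SELECT c.id, p.name AS product, c.order_date FROM orders c JOIN products p ON c.product_id = p.id WHERE c.quantity < 3

Execution result:
id | product | order_date
5 | Printer | 2023-12-16
6 | Mouse | 2023-07-24
7 | Speaker | 2023-10-17
8 | Charger | 2022-05-27
9 | Headphones | 2023-12-23
14 | Charger | 2022-02-21
17 | Mouse | 2023-04-12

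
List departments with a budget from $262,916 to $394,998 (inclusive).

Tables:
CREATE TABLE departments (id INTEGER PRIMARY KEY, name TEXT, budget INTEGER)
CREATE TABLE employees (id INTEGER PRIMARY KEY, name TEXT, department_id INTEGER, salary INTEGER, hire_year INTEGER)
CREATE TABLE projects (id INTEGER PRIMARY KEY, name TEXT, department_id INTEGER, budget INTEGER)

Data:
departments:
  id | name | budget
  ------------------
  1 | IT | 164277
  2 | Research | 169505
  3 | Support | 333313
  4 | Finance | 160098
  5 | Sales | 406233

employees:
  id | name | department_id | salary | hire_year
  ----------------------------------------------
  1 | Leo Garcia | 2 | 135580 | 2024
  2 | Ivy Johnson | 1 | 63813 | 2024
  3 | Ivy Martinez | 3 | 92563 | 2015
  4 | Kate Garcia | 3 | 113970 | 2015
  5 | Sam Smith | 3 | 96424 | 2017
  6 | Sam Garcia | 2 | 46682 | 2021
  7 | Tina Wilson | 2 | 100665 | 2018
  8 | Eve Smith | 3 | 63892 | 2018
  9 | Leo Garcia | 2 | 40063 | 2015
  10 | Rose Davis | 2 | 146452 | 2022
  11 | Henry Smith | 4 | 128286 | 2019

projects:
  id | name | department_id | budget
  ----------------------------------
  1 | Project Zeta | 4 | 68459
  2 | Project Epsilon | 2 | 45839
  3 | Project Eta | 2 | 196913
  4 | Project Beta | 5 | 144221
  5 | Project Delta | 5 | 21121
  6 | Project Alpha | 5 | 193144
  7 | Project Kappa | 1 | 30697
SELECT name, budget FROM departments WHERE budget BETWEEN 262916 AND 394998

Execution result:
name | budget
Support | 333313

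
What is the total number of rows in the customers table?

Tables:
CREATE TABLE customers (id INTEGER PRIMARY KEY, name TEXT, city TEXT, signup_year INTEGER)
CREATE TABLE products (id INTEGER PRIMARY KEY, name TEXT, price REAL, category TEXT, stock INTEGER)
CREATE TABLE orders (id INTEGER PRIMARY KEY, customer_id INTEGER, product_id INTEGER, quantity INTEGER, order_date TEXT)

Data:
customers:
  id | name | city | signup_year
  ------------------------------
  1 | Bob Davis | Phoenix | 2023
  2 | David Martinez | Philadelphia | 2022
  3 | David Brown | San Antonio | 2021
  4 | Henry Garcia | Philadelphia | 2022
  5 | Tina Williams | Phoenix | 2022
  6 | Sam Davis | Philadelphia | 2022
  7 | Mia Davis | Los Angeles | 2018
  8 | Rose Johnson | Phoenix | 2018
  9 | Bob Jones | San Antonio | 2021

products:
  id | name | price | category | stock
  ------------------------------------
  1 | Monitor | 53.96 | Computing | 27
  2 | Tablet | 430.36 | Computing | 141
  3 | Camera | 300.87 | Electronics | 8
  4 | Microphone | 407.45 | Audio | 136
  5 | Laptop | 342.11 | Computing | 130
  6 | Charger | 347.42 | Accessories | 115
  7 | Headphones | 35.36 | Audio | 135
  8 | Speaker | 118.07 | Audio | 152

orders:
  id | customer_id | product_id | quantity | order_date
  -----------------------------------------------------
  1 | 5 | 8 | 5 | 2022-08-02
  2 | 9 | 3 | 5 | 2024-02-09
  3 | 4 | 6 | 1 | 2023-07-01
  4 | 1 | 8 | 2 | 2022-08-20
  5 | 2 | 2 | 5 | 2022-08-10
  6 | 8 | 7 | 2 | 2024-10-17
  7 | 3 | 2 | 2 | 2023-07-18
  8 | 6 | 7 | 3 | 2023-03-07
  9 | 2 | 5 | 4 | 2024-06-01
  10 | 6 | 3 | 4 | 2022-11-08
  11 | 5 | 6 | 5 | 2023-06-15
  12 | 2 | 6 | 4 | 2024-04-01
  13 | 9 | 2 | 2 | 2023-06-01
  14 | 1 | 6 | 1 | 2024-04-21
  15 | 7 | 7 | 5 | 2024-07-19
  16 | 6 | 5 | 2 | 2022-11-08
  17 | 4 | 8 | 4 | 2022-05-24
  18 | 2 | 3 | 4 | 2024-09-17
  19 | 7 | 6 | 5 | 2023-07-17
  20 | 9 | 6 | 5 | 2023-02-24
SELECT COUNT(*) FROM customers

Execution result:
9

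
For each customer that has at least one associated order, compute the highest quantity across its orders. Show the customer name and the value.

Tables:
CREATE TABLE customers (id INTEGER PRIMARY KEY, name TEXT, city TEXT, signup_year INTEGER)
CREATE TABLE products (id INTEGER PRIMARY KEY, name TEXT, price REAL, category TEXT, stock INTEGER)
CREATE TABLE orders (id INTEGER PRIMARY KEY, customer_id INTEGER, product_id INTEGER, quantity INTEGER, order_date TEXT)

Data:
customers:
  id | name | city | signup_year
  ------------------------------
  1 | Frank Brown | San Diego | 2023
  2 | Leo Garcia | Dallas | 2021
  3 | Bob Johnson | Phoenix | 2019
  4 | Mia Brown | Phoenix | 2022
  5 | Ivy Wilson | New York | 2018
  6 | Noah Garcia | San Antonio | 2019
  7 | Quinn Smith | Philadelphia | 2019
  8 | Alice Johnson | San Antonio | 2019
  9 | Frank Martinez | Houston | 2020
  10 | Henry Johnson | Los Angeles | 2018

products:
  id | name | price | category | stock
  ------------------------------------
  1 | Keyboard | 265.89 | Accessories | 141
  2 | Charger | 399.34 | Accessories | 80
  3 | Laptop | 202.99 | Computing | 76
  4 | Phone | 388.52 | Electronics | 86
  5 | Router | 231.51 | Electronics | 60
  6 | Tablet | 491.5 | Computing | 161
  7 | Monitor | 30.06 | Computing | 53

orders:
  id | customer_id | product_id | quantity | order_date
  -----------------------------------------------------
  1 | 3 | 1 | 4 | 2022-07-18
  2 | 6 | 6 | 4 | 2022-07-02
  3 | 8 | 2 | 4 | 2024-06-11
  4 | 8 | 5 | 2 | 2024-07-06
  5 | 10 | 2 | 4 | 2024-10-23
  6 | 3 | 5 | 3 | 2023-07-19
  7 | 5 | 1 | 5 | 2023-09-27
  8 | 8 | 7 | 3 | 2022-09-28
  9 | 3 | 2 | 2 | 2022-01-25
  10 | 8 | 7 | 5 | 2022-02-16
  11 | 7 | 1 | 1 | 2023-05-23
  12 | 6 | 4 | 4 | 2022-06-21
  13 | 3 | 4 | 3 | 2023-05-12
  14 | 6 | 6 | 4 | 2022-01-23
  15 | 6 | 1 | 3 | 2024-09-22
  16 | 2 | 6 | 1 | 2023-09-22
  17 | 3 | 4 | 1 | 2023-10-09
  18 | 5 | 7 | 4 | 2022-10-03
SELECT p.name, MAX(c.quantity) AS max_quantity FROM orders c JOIN customers p ON c.customer_id = p.id GROUP BY p.id, p.name

Execution result:
name | max_quantity
Leo Garcia | 1
Bob Johnson | 4
Ivy Wilson | 5
Noah Garcia | 4
Quinn Smith | 1
Alice Johnson | 5
Henry Johnson | 4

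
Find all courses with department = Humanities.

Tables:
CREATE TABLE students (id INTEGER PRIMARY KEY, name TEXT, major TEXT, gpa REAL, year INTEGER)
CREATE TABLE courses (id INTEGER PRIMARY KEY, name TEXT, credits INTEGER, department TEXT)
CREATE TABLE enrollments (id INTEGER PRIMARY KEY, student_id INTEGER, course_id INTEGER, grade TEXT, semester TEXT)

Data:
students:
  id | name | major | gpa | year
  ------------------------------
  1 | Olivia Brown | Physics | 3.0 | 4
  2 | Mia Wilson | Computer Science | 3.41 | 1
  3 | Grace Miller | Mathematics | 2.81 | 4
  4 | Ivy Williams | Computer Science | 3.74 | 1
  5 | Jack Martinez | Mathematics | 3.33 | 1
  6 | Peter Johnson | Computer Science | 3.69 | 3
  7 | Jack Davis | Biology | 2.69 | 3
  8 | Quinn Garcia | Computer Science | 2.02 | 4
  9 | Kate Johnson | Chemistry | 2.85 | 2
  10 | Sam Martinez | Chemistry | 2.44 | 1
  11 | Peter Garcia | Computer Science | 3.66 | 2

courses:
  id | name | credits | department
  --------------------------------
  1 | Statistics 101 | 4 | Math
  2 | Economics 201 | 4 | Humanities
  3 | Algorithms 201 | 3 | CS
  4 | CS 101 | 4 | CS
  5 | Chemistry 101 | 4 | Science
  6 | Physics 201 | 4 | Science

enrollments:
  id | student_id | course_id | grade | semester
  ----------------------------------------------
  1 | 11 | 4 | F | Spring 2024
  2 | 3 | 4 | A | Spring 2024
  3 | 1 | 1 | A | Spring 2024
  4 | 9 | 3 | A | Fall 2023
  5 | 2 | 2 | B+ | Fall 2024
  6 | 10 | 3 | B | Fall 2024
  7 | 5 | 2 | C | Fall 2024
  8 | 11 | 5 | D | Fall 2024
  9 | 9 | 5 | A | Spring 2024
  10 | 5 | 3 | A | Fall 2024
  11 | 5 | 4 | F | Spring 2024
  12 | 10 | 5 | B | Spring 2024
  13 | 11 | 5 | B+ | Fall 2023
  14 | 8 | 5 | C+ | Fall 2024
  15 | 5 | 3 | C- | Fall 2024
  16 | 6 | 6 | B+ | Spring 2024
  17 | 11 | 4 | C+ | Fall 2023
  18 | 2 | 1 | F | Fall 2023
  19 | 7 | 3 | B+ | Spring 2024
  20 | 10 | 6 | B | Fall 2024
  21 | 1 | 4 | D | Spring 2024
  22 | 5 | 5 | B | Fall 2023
SELECT name, department FROM courses WHERE department = 'Humanities'

Execution result:
name | department
Economics 201 | Humanities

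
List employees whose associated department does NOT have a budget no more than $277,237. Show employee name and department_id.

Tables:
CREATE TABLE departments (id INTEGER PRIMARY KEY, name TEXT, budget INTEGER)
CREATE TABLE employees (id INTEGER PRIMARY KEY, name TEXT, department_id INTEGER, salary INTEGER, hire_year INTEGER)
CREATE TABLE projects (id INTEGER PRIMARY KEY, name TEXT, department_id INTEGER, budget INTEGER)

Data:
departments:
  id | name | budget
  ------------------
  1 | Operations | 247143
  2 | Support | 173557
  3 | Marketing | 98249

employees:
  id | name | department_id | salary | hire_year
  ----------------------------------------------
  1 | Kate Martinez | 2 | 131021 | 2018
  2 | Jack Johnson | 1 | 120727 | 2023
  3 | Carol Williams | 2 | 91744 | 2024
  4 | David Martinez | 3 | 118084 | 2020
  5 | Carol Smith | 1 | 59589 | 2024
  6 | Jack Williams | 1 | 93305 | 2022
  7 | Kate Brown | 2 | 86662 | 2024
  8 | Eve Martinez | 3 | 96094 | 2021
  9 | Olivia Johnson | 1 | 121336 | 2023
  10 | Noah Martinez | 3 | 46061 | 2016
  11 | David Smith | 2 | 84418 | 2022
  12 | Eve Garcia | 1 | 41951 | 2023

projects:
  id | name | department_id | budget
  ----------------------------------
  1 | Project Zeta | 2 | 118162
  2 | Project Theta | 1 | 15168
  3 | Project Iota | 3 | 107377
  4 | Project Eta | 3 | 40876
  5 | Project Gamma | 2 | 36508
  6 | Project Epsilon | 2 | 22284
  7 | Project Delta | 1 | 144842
SELECT name, department_id FROM employees WHERE department_id NOT IN (SELECT id FROM departments WHERE budget <= 277237)

Execution result:
(no rows)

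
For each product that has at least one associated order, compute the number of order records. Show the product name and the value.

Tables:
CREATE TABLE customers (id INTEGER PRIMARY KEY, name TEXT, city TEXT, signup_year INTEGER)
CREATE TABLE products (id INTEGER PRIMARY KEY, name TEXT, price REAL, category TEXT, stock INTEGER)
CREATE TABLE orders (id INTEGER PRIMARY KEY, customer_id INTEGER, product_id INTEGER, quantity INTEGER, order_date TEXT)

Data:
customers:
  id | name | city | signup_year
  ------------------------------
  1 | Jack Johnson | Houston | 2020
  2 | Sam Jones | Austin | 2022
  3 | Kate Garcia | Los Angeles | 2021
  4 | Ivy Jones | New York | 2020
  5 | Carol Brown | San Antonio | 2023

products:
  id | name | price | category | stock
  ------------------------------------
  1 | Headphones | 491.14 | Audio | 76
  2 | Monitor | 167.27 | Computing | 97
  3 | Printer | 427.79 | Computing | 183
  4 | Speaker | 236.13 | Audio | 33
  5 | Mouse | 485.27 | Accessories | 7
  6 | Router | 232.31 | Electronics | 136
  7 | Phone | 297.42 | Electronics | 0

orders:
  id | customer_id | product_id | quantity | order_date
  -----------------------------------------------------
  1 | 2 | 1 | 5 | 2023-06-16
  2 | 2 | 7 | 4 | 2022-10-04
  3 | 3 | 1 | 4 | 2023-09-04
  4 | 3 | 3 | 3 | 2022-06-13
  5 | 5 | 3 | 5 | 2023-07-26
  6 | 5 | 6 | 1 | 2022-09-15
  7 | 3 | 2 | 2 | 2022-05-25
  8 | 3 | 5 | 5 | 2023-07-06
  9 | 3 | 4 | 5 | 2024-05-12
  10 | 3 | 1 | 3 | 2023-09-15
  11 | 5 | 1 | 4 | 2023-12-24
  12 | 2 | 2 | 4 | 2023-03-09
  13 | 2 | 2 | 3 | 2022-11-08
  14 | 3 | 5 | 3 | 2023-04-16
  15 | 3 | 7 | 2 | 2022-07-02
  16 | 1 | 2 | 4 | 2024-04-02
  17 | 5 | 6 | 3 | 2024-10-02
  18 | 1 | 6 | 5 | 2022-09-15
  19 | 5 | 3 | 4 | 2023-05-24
SELECT p.name, COUNT(*) AS n FROM orders c JOIN products p ON c.product_id = p.id GROUP BY p.id, p.name

Execution result:
name | n
Headphones | 4
Monitor | 4
Printer | 3
Speaker | 1
Mouse | 2
Router | 3
Phone | 2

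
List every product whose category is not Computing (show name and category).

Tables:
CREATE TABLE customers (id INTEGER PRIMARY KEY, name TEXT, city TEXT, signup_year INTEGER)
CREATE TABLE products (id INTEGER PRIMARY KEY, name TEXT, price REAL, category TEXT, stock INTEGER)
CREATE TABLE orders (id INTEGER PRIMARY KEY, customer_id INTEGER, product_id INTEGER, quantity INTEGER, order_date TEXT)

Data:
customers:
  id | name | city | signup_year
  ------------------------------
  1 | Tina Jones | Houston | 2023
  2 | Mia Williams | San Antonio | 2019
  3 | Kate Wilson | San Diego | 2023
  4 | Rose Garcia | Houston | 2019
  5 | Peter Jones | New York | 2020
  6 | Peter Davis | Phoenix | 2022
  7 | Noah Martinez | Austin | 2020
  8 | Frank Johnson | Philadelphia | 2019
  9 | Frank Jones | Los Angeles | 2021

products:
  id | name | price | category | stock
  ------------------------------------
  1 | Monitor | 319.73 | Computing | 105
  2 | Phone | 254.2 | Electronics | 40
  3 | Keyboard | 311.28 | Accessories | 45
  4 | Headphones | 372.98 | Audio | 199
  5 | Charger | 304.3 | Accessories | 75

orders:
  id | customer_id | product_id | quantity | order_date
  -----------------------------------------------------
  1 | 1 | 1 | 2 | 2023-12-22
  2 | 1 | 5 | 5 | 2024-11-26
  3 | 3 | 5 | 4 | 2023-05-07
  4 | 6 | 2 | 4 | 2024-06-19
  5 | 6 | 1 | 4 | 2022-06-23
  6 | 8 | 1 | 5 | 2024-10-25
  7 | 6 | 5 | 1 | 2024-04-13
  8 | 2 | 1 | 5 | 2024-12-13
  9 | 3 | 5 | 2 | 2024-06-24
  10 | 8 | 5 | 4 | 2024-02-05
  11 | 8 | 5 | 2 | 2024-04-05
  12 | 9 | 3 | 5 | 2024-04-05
SELECT name, category FROM products WHERE category <> 'Computing'

Execution result:
name | category
Phone | Electronics
Keyboard | Accessories
Headphones | Audio
Charger | Accessories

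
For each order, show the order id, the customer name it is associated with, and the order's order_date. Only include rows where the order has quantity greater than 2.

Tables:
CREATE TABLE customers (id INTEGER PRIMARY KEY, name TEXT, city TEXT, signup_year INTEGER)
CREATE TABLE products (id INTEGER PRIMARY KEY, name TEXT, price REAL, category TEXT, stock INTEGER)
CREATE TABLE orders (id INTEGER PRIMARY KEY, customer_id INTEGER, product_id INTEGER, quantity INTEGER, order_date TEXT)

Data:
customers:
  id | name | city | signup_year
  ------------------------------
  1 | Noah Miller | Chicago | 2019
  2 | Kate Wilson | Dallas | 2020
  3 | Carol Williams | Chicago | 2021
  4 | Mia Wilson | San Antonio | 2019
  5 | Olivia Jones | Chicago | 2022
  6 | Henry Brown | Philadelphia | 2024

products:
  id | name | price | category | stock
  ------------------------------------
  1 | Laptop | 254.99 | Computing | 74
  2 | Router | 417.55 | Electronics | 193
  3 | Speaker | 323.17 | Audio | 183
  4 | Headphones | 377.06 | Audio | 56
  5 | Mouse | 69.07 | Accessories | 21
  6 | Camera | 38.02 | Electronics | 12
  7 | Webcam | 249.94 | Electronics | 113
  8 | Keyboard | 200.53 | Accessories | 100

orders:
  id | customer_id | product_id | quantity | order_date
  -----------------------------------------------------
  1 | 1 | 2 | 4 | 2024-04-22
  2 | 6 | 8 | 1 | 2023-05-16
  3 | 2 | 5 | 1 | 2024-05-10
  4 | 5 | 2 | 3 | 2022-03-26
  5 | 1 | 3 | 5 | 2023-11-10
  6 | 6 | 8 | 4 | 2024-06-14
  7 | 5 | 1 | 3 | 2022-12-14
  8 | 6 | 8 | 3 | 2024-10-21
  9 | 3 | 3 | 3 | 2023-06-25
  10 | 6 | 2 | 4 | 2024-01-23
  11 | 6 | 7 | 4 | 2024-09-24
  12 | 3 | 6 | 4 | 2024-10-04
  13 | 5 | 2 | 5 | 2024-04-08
SELECT c.id, p.name AS customer, c.order_date FROM orders c JOIN customers p ON c.customer_id = p.id WHERE c.quantity > 2

Execution result:
id | customer | order_date
1 | Noah Miller | 2024-04-22
4 | Olivia Jones | 2022-03-26
5 | Noah Miller | 2023-11-10
6 | Henry Brown | 2024-06-14
7 | Olivia Jones | 2022-12-14
8 | Henry Brown | 2024-10-21
9 | Carol Williams | 2023-06-25
10 | Henry Brown | 2024-01-23
11 | Henry Brown | 2024-09-24
12 | Carol Williams | 2024-10-04
13 | Olivia Jones | 2024-04-08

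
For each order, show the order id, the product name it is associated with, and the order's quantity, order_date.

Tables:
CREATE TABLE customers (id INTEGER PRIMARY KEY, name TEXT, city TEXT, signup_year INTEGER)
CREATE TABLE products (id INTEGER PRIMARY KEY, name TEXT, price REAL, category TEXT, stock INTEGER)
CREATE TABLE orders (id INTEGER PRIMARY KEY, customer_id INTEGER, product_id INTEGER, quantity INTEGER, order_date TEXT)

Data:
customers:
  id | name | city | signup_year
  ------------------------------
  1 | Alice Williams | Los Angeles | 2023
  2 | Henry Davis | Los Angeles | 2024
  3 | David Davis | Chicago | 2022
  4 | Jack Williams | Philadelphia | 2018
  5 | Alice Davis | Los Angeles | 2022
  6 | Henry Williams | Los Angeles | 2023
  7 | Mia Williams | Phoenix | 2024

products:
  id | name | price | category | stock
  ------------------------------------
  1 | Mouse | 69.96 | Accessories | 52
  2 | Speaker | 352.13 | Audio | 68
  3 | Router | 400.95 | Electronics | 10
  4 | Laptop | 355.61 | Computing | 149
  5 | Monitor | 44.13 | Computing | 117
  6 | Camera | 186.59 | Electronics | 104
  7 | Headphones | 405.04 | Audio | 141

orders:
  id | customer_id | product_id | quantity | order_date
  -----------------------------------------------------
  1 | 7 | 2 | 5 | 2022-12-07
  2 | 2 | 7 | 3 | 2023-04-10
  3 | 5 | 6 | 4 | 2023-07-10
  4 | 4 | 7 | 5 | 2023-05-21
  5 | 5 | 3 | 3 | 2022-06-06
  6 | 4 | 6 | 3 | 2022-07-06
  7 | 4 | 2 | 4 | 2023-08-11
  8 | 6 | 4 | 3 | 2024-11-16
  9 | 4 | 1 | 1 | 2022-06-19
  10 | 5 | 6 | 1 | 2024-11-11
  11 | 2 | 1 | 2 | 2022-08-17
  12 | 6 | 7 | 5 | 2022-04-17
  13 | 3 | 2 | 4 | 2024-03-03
SELECT c.id, p.name AS product, c.quantity, c.order_date FROM orders c JOIN products p ON c.product_id = p.id

Execution result:
id | product | quantity | order_date
1 | Speaker | 5 | 2022-12-07
2 | Headphones | 3 | 2023-04-10
3 | Camera | 4 | 2023-07-10
4 | Headphones | 5 | 2023-05-21
5 | Router | 3 | 2022-06-06
6 | Camera | 3 | 2022-07-06
7 | Speaker | 4 | 2023-08-11
8 | Laptop | 3 | 2024-11-16
9 | Mouse | 1 | 2022-06-19
10 | Camera | 1 | 2024-11-11
11 | Mouse | 2 | 2022-08-17
12 | Headphones | 5 | 2022-04-17
13 | Speaker | 4 | 2024-03-03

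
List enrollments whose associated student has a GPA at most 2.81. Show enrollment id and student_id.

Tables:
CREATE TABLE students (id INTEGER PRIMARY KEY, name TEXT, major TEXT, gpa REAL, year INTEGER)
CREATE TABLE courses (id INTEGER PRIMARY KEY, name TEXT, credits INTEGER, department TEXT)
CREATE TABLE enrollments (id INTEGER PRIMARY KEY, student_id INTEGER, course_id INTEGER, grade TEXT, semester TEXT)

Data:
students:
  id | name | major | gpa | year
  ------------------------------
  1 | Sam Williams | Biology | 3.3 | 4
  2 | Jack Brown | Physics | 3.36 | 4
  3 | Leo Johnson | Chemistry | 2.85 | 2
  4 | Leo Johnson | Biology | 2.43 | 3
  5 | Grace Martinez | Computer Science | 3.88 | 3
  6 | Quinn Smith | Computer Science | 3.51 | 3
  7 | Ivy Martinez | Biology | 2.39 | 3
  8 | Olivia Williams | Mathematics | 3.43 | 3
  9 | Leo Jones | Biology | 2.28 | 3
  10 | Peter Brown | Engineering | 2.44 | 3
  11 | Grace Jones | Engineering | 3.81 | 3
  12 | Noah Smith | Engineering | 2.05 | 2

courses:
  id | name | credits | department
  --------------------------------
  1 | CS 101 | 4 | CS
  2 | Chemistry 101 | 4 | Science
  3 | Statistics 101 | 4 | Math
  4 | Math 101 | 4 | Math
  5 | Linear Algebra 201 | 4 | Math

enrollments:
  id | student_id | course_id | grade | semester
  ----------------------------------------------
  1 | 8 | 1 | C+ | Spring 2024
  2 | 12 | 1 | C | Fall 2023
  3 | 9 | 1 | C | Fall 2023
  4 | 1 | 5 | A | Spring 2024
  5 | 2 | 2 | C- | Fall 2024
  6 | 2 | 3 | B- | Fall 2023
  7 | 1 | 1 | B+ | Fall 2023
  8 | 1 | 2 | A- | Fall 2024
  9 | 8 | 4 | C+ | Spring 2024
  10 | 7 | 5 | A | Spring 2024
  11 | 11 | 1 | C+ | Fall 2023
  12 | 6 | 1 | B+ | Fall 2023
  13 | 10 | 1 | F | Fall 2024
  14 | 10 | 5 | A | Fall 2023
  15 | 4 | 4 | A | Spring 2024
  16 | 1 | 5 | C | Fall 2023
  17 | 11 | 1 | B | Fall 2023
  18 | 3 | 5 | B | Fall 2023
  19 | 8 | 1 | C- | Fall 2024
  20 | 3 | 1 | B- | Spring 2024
SELECT id, student_id FROM enrollments WHERE student_id IN (SELECT id FROM students WHERE gpa <= 2.81)

Execution result:
id | student_id
2 | 12
3 | 9
10 | 7
13 | 10
14 | 10
15 | 4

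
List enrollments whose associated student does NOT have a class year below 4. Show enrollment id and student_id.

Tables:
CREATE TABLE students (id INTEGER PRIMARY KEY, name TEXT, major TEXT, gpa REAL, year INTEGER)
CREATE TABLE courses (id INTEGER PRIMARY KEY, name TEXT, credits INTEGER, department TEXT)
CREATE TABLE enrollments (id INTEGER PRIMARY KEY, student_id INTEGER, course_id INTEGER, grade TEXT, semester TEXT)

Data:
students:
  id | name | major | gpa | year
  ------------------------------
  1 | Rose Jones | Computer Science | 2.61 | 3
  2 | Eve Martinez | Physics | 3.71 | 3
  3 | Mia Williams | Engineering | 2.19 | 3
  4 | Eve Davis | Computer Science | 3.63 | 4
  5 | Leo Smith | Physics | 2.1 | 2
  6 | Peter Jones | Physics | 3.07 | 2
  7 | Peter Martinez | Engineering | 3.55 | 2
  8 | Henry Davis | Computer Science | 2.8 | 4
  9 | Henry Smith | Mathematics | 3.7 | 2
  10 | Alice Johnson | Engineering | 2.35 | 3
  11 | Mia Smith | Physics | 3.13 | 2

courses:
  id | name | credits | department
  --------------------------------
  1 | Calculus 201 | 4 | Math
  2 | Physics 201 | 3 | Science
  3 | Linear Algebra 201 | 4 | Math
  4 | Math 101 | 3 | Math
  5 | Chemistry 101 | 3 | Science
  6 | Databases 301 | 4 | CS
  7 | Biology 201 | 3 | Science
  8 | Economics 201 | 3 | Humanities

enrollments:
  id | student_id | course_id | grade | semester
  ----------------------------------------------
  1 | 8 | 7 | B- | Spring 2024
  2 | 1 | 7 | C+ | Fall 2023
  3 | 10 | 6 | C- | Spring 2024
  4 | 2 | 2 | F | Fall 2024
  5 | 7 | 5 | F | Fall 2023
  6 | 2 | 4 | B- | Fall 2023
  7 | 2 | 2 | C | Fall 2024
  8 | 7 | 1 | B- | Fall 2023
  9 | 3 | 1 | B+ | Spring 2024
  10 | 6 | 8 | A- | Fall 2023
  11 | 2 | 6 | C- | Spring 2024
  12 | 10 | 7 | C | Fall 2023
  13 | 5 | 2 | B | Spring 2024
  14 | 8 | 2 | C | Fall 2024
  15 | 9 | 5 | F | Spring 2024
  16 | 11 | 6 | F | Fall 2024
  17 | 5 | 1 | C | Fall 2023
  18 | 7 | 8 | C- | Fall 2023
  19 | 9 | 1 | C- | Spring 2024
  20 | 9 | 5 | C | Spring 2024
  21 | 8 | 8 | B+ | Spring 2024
SELECT id, student_id FROM enrollments WHERE student_id NOT IN (SELECT id FROM students WHERE year < 4)

Execution result:
id | student_id
1 | 8
14 | 8
21 | 8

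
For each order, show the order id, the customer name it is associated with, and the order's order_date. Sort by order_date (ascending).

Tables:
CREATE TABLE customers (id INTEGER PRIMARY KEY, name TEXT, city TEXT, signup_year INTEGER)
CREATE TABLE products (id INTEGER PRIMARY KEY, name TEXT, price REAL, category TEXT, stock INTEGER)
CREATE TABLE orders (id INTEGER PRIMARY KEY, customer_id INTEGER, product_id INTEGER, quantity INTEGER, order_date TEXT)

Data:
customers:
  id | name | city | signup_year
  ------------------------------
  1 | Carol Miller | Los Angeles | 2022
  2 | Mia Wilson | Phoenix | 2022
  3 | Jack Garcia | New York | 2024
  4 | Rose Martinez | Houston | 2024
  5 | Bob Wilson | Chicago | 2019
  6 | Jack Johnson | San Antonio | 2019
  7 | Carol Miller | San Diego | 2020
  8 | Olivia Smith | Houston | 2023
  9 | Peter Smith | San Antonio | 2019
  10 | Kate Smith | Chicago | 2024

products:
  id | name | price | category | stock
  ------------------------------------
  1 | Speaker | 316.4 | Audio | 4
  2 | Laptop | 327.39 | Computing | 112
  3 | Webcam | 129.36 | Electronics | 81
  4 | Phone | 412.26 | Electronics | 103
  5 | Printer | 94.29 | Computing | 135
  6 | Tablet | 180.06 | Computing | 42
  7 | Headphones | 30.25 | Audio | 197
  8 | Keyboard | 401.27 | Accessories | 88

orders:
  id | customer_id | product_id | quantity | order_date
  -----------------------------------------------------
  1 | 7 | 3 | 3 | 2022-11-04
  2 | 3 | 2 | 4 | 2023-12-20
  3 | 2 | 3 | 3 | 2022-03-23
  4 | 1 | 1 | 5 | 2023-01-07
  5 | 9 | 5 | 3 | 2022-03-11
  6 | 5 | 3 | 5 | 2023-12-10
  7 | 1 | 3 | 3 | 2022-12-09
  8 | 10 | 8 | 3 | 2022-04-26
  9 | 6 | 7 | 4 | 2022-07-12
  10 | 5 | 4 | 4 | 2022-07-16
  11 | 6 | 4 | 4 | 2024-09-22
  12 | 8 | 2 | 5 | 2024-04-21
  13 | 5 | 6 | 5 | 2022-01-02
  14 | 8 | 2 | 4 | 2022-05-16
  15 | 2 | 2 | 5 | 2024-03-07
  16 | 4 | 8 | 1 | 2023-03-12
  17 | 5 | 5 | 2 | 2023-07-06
SELECT c.id, p.name AS customer, c.order_date FROM orders c JOIN customers p ON c.customer_id = p.id ORDER BY c.order_date ASC

Execution result:
id | customer | order_date
13 | Bob Wilson | 2022-01-02
5 | Peter Smith | 2022-03-11
3 | Mia Wilson | 2022-03-23
8 | Kate Smith | 2022-04-26
14 | Olivia Smith | 2022-05-16
9 | Jack Johnson | 2022-07-12
10 | Bob Wilson | 2022-07-16
1 | Carol Miller | 2022-11-04
7 | Carol Miller | 2022-12-09
4 | Carol Miller | 2023-01-07
16 | Rose Martinez | 2023-03-12
17 | Bob Wilson | 2023-07-06
6 | Bob Wilson | 2023-12-10
2 | Jack Garcia | 2023-12-20
15 | Mia Wilson | 2024-03-07
12 | Olivia Smith | 2024-04-21
11 | Jack Johnson | 2024-09-22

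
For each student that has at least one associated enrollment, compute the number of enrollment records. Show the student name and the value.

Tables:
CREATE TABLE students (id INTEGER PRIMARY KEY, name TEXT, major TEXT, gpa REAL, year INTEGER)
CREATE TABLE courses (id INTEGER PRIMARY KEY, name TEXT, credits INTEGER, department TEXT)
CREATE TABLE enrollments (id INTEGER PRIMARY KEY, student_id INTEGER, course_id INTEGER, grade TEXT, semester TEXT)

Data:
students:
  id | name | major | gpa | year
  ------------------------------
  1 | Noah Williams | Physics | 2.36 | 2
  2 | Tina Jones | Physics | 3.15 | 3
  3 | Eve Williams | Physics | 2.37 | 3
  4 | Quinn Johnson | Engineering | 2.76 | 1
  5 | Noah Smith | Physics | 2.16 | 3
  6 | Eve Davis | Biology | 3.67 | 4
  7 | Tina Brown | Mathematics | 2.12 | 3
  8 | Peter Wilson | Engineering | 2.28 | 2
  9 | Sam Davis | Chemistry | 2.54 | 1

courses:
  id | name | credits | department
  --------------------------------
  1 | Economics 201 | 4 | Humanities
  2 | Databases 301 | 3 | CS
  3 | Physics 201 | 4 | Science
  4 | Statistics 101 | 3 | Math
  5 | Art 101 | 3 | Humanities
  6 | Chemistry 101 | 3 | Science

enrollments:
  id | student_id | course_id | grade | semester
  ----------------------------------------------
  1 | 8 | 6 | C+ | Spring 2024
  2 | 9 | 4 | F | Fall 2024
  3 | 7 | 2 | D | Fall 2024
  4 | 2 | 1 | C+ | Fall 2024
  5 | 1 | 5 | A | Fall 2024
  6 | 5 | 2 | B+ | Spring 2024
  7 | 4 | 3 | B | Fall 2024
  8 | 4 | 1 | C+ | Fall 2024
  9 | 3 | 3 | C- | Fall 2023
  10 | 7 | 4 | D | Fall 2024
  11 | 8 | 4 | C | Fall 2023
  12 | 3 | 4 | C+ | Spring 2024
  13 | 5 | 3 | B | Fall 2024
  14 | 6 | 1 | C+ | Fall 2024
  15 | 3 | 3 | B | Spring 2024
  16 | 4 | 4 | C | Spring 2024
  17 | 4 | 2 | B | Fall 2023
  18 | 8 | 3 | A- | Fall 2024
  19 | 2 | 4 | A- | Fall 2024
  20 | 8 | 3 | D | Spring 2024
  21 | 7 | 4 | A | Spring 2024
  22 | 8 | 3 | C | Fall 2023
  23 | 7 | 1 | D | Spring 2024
SELECT p.name, COUNT(*) AS n FROM enrollments c JOIN students p ON c.student_id = p.id GROUP BY p.id, p.name

Execution result:
name | n
Noah Williams | 1
Tina Jones | 2
Eve Williams | 3
Quinn Johnson | 4
Noah Smith | 2
Eve Davis | 1
Tina Brown | 4
Peter Wilson | 5
Sam Davis | 1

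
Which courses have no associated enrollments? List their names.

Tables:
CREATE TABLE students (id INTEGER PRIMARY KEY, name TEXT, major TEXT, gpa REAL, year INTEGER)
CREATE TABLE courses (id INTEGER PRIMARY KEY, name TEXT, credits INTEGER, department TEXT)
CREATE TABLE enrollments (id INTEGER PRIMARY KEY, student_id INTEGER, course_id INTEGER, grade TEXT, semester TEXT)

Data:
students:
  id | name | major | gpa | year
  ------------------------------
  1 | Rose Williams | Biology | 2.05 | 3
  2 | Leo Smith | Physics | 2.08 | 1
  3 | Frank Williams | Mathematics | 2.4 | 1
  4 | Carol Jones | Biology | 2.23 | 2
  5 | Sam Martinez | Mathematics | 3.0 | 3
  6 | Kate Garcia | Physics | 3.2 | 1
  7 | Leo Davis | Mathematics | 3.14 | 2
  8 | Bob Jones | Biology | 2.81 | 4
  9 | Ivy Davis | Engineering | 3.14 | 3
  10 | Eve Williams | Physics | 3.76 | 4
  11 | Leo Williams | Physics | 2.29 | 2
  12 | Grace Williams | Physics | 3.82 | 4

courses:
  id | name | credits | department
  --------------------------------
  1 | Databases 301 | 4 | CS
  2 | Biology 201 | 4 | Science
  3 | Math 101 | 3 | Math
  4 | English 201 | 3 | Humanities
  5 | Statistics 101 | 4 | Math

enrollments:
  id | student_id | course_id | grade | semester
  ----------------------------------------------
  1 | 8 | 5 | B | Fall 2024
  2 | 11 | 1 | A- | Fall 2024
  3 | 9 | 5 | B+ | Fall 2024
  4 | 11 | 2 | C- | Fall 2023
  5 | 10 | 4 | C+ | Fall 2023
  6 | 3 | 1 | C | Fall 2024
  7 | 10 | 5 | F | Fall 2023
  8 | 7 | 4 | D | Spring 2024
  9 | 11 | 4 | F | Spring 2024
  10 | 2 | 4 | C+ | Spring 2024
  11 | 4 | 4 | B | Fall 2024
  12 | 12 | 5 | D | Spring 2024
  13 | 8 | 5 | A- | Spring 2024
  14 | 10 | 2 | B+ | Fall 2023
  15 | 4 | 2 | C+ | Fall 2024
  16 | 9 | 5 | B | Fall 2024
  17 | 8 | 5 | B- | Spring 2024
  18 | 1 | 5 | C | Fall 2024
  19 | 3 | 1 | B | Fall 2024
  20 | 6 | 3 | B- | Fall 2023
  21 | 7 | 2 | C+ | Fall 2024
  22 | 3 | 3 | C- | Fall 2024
SELECT p.name FROM courses p LEFT JOIN enrollments c ON c.course_id = p.id WHERE c.id IS NULL

Execution result:
(no rows)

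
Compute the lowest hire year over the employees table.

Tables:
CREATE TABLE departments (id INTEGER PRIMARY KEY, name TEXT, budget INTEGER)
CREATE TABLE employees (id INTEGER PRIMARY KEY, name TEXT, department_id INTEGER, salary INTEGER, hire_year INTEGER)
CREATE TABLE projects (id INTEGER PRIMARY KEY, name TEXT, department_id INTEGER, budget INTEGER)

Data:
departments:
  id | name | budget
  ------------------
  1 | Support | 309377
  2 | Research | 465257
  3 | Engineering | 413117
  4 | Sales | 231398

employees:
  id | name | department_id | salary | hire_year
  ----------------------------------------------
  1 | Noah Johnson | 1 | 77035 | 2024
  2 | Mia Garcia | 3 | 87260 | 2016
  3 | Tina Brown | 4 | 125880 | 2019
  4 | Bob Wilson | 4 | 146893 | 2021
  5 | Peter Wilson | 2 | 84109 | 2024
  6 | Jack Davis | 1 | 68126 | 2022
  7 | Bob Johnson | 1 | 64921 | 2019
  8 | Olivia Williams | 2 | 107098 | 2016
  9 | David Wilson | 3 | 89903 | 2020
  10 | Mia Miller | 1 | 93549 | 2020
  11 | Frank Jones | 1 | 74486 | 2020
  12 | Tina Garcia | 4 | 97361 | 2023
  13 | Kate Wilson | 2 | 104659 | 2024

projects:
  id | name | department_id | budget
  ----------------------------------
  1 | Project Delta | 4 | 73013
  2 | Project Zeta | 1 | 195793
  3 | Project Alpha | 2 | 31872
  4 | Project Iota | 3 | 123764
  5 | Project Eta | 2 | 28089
SELECT MIN(hire_year) FROM employees

Execution result:
2016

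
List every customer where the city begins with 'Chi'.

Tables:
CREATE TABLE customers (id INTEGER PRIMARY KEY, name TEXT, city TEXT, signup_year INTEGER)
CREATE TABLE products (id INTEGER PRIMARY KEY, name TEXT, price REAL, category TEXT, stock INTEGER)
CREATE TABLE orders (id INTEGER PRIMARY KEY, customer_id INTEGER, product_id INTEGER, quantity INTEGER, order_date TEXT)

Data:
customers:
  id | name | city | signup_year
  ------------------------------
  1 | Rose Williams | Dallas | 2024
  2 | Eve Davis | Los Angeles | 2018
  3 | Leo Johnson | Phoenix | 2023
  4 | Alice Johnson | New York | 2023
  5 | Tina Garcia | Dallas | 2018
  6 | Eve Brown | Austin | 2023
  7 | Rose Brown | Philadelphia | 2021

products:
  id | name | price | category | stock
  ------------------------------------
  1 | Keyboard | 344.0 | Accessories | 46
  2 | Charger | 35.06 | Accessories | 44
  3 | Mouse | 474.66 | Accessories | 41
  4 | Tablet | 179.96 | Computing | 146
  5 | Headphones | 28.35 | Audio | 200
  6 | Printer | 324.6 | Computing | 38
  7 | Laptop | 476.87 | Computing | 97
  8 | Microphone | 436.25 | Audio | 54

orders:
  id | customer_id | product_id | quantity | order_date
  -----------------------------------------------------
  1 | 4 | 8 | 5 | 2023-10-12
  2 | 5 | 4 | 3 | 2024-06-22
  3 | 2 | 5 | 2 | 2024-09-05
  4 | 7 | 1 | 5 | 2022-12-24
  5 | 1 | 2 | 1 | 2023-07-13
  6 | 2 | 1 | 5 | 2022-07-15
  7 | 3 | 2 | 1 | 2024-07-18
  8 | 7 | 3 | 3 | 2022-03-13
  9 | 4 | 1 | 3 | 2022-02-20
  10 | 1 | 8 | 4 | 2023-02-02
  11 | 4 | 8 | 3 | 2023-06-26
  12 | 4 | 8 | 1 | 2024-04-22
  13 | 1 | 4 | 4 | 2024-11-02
SELECT name, city FROM customers WHERE city LIKE 'Chi%'

Execution result:
(no rows)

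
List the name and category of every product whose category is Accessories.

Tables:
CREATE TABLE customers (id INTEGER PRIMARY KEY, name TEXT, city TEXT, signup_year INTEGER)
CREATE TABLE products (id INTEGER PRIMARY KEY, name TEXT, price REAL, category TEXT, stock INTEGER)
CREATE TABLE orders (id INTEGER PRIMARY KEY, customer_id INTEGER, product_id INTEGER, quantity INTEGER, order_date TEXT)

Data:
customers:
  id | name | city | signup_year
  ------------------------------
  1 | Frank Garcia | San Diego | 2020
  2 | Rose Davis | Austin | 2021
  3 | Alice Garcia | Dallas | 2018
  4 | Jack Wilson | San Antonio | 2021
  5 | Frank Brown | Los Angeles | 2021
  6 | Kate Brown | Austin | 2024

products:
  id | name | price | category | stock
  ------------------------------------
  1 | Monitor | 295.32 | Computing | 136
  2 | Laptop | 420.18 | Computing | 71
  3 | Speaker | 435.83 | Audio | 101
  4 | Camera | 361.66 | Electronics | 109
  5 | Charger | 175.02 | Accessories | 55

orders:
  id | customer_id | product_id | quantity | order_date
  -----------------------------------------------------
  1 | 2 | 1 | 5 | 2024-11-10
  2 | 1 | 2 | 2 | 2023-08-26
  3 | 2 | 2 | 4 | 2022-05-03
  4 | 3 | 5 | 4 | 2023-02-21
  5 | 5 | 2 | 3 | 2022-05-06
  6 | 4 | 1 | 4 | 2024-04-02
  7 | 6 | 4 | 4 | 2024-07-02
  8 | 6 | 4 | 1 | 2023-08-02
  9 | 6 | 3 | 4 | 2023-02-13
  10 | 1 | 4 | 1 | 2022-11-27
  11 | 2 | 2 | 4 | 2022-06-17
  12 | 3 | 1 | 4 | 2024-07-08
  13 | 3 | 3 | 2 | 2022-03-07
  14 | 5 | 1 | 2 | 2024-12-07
SELECT name, category FROM products WHERE category = 'Accessories'

Execution result:
name | category
Charger | Accessories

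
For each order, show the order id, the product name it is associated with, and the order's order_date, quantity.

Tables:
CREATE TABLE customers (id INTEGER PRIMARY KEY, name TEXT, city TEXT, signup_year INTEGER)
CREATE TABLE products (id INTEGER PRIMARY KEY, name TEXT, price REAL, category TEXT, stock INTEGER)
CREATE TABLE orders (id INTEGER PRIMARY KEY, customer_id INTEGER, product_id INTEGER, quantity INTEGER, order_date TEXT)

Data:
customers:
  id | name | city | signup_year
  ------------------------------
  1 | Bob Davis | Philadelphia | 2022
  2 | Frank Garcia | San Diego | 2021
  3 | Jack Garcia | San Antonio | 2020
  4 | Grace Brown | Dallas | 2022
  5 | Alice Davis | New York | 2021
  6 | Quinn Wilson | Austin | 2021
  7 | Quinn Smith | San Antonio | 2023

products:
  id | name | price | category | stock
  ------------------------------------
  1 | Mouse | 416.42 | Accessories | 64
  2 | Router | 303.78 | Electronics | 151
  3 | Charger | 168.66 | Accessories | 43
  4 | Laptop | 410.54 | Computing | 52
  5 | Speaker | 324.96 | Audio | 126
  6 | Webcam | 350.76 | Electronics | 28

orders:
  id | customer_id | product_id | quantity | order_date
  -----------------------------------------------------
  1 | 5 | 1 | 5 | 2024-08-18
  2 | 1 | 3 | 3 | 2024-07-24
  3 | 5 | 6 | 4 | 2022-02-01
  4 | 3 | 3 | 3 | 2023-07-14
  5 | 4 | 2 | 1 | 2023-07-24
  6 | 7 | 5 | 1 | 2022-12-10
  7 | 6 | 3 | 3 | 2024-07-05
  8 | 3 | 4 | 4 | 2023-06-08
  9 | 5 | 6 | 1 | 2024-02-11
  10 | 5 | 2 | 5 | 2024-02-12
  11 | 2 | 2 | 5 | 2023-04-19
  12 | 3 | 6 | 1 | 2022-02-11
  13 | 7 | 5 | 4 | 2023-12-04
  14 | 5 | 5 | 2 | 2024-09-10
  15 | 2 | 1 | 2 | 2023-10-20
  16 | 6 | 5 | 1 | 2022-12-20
SELECT c.id, p.name AS product, c.order_date, c.quantity FROM orders c JOIN products p ON c.product_id = p.id

Execution result:
id | product | order_date | quantity
1 | Mouse | 2024-08-18 | 5
2 | Charger | 2024-07-24 | 3
3 | Webcam | 2022-02-01 | 4
4 | Charger | 2023-07-14 | 3
5 | Router | 2023-07-24 | 1
6 | Speaker | 2022-12-10 | 1
7 | Charger | 2024-07-05 | 3
8 | Laptop | 2023-06-08 | 4
9 | Webcam | 2024-02-11 | 1
10 | Router | 2024-02-12 | 5
11 | Router | 2023-04-19 | 5
12 | Webcam | 2022-02-11 | 1
13 | Speaker | 2023-12-04 | 4
14 | Speaker | 2024-09-10 | 2
15 | Mouse | 2023-10-20 | 2
16 | Speaker | 2022-12-20 | 1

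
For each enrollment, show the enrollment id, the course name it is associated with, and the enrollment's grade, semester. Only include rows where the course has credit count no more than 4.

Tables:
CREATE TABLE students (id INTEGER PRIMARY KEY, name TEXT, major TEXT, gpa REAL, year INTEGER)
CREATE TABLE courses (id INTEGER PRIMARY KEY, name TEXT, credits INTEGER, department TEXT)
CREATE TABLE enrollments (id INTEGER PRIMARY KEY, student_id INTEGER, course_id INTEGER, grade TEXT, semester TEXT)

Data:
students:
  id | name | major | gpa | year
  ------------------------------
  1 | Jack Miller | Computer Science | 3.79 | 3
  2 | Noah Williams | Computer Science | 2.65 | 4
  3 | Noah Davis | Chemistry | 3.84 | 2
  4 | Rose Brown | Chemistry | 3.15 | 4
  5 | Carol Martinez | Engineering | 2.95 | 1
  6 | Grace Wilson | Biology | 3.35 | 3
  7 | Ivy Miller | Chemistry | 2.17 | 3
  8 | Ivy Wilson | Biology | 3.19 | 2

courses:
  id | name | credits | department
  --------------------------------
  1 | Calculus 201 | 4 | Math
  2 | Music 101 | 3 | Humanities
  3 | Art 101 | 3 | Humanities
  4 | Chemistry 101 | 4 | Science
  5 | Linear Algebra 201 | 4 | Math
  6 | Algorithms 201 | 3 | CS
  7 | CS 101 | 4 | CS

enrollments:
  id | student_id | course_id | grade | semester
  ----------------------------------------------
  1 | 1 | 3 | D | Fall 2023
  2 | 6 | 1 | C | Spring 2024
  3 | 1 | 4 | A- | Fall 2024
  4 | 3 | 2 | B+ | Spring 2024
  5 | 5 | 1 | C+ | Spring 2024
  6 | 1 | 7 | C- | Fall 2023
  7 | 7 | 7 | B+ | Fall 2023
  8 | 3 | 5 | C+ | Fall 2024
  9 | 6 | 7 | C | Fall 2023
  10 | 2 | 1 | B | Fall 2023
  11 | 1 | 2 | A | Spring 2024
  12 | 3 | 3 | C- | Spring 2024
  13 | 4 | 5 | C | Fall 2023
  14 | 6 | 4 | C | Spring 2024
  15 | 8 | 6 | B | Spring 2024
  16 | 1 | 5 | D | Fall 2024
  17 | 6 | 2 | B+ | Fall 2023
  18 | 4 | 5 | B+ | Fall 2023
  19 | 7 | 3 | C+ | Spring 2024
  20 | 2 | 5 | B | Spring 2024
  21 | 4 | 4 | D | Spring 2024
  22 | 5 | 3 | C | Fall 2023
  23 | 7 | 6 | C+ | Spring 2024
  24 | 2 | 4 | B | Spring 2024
SELECT c.id, p.name AS course, c.grade, c.semester FROM enrollments c JOIN courses p ON c.course_id = p.id WHERE p.credits <= 4

Execution result:
id | course | grade | semester
1 | Art 101 | D | Fall 2023
2 | Calculus 201 | C | Spring 2024
3 | Chemistry 101 | A- | Fall 2024
4 | Music 101 | B+ | Spring 2024
5 | Calculus 201 | C+ | Spring 2024
6 | CS 101 | C- | Fall 2023
7 | CS 101 | B+ | Fall 2023
8 | Linear Algebra 201 | C+ | Fall 2024
9 | CS 101 | C | Fall 2023
10 | Calculus 201 | B | Fall 2023
11 | Music 101 | A | Spring 2024
12 | Art 101 | C- | Spring 2024
13 | Linear Algebra 201 | C | Fall 2023
14 | Chemistry 101 | C | Spring 2024
15 | Algorithms 201 | B | Spring 2024
16 | Linear Algebra 201 | D | Fall 2024
17 | Music 101 | B+ | Fall 2023
18 | Linear Algebra 201 | B+ | Fall 2023
19 | Art 101 | C+ | Spring 2024
20 | Linear Algebra 201 | B | Spring 2024
21 | Chemistry 101 | D | Spring 2024
22 | Art 101 | C | Fall 2023
23 | Algorithms 201 | C+ | Spring 2024
24 | Chemistry 101 | B | Spring 2024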